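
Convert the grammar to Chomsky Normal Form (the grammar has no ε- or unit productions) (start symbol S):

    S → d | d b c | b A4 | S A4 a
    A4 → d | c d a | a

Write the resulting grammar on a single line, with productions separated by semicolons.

Introduce a nonterminal for each terminal appearing in a rule of length ≥ 2: X1 → d, X2 → b, X3 → c, X4 → a.
Binarize each right-hand side of length ≥ 3 by chaining fresh nonterminals (Y1, Y2, …): affected rules were S → X1 X2 X3; S → S A4 X4; A4 → X3 X1 X4.

S → d | X1 Y1 | X2 A4 | S Y2; A4 → d | X3 Y3 | a; X1 → d; X2 → b; X3 → c; X4 → a; Y1 → X2 X3; Y2 → A4 X4; Y3 → X1 X4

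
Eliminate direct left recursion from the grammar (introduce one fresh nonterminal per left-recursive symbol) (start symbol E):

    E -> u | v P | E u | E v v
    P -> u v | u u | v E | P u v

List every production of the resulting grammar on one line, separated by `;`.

Left recursion appears on E, P.
For E: α = {u, v v}, β = {u, v P}. Rewrite as E → β E' and E' → α E' | ε.
For P: α = {u v}, β = {u v, u u, v E}. Rewrite as P → β P' and P' → α P' | ε.

E -> u E' | v P E'; P -> u v P' | u u P' | v E P'; E' -> u E' | v v E' | ε; P' -> u v P' | ε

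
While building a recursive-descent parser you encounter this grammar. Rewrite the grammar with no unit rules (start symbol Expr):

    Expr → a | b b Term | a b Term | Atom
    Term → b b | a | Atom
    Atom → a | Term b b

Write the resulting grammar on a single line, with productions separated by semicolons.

Expr → a | Term b b | b b Term | a b Term; Term → b b | a | Term b b; Atom → a | Term b b

Unit pairs: Expr ⇒* {Atom}; Term ⇒* {Atom}.
For every A with A ⇒* B via unit rules, add B's non-unit alternatives to A; then delete every rule of the form X → Y.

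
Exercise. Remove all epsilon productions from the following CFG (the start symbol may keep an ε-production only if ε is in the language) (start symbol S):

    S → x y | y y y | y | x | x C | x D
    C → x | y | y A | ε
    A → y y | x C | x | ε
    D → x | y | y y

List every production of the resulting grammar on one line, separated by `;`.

Nullable set = {A, C}.
ε ∉ L(G), so no ε-production is kept.
Add the nullable-subset variants: A → x C gives x C | x.

S → x y | y y y | y | x | x C | x D; C → x | y | y A; A → y y | x C | x; D → x | y | y y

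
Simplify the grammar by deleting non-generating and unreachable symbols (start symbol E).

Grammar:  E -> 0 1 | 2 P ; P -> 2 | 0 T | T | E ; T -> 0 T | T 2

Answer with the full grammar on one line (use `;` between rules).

Generating nonterminals: {E, P}.
Reachable from E after that: {E, P}.
Removed useless symbols: {T} and every production mentioning them.

E -> 0 1 | 2 P; P -> 2 | E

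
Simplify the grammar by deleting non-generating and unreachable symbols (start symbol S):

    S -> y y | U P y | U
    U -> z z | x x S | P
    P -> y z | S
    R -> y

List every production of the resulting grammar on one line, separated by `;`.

Generating nonterminals: {P, R, S, U}.
Reachable from S after that: {P, S, U}.
Removed useless symbols: {R} and every production mentioning them.

S -> y y | U P y | U; U -> z z | x x S | P; P -> y z | S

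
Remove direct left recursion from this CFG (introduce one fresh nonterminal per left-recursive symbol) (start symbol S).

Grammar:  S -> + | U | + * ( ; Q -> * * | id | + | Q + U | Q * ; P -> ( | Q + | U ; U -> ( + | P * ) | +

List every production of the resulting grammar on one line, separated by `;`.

S -> + | U | + * (; Q -> * * Q' | id Q' | + Q'; P -> ( | Q + | U; U -> ( + | P * ) | +; Q' -> + U Q' | * Q' | ε

Q is directly left-recursive.
For Q: α = {+ U, *}, β = {* *, id, +}. Rewrite as Q → β Q' and Q' → α Q' | ε.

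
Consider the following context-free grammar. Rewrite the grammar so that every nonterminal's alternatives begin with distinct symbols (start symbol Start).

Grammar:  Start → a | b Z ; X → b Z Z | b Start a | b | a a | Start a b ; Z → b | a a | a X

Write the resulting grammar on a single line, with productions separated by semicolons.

Start → a | b Z; X → a a | Start a b | b X1; Z → b | a Z1; X1 → Z Z | Start a | ε; Z1 → a | X

X has alternatives sharing prefix 'b': factor to X → b X1 with X1 → Z Z | Start a | ε.
Z has alternatives sharing prefix 'a': factor to Z → a Z1 with Z1 → a | X.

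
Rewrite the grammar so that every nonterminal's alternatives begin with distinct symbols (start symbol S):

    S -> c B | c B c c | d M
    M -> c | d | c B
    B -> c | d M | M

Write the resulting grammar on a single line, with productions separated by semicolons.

S -> d M | c B S'; M -> d | c M'; B -> c | d M | M; S' -> ε | c c; M' -> ε | B

S has alternatives sharing prefix 'c B': factor to S → c B S' with S' → ε | c c.
M has alternatives sharing prefix 'c': factor to M → c M' with M' → ε | B.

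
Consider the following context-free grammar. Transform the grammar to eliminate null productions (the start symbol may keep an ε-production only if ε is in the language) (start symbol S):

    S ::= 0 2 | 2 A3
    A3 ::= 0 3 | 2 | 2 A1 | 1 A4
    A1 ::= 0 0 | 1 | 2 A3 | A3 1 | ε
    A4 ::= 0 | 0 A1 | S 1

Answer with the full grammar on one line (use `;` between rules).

S ::= 0 2 | 2 A3; A3 ::= 0 3 | 2 | 2 A1 | 1 A4; A1 ::= 0 0 | 1 | 2 A3 | A3 1; A4 ::= 0 | 0 A1 | S 1

Nullable nonterminals: {A1}.
ε ∉ L(G), so no ε-production is kept.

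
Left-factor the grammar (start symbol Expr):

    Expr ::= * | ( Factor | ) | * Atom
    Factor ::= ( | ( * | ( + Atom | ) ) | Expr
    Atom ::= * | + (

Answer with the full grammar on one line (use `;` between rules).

Expr ::= ( Factor | ) | * Expr1; Factor ::= ) ) | Expr | ( Factor1; Atom ::= * | + (; Expr1 ::= epsilon | Atom; Factor1 ::= epsilon | * | + Atom

Expr has alternatives sharing prefix '*': factor to Expr → * Expr1 with Expr1 → ε | Atom.
Factor has alternatives sharing prefix '(': factor to Factor → ( Factor1 with Factor1 → ε | * | + Atom.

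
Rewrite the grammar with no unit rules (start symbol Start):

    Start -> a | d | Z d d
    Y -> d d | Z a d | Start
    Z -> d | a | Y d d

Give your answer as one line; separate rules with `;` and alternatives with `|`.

Unit pairs: Y ⇒* {Start}.
Replace each nonterminal's rules with the union of the non-unit rules of every nonterminal it unit-derives.

Start -> a | d | Z d d; Y -> a | d | Z d d | d d | Z a d; Z -> d | a | Y d d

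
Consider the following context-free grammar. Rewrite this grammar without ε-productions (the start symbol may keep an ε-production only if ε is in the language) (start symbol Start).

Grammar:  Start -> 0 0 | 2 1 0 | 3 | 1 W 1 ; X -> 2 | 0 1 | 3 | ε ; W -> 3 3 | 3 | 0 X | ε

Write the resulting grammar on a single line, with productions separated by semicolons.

Start -> 0 0 | 2 1 0 | 3 | 1 W 1 | 1 1; X -> 2 | 0 1 | 3; W -> 3 3 | 3 | 0 X | 0

The nullable symbols are {W, X}.
ε ∉ L(G), so no ε-production is kept.
Expand every rule over subsets of its nullable positions: Start → 1 W 1 gives 1 W 1 | 1 1. W → 0 X gives 0 X | 0.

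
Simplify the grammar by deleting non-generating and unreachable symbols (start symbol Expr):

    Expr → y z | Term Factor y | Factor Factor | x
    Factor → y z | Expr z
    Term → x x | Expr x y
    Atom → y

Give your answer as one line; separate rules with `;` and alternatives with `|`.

Expr → y z | Term Factor y | Factor Factor | x; Factor → y z | Expr z; Term → x x | Expr x y

Generating nonterminals: {Atom, Expr, Factor, Term}.
Reachable from Expr after that: {Expr, Factor, Term}.
Removed useless symbols: {Atom} and every production mentioning them.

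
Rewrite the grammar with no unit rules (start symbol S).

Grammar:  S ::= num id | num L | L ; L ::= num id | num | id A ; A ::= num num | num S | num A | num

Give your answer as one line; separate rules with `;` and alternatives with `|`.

S ::= num id | num | id A | num L; L ::= num id | num | id A; A ::= num num | num S | num A | num

Unit pairs: S ⇒* {L}.
For every A with A ⇒* B via unit rules, add B's non-unit alternatives to A; then delete every rule of the form X → Y.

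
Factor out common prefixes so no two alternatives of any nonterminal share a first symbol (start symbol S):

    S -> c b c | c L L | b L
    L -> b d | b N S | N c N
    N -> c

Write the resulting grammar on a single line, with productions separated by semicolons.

S has alternatives sharing prefix 'c': factor to S → c S' with S' → b c | L L.
L has alternatives sharing prefix 'b': factor to L → b L' with L' → d | N S.

S -> b L | c S'; L -> N c N | b L'; N -> c; S' -> b c | L L; L' -> d | N S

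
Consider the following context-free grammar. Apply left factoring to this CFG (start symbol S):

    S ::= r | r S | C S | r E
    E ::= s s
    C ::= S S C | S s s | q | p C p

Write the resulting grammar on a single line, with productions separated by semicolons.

S ::= C S | r S'; E ::= s s; C ::= q | p C p | S C'; S' ::= eps | S | E; C' ::= S C | s s

S has alternatives sharing prefix 'r': factor to S → r S' with S' → ε | S | E.
C has alternatives sharing prefix 'S': factor to C → S C' with C' → S C | s s.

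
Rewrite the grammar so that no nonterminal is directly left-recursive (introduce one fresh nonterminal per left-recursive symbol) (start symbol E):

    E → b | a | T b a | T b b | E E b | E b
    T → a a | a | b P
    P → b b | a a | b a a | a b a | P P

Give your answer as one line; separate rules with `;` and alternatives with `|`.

E → b E' | a E' | T b a E' | T b b E'; T → a a | a | b P; P → b b P' | a a P' | b a a P' | a b a P'; E' → E b E' | b E' | ε; P' → P P' | ε

Directly left-recursive nonterminals: E, P.
For E: α = {E b, b}, β = {b, a, T b a, T b b}. Rewrite as E → β E' and E' → α E' | ε.
For P: α = {P}, β = {b b, a a, b a a, a b a}. Rewrite as P → β P' and P' → α P' | ε.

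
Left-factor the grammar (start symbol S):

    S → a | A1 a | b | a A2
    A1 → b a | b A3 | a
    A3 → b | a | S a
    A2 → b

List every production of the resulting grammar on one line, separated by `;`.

S has alternatives sharing prefix 'a': factor to S → a S' with S' → ε | A2.
A1 has alternatives sharing prefix 'b': factor to A1 → b A1' with A1' → a | A3.

S → A1 a | b | a S'; A1 → a | b A1'; A3 → b | a | S a; A2 → b; S' → ε | A2; A1' → a | A3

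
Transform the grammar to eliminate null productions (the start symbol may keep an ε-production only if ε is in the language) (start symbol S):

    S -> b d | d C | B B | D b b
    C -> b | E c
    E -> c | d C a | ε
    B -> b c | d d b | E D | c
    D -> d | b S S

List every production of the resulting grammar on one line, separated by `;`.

Nullable set = {E}.
ε ∉ L(G), so no ε-production is kept.
Expand every rule over subsets of its nullable positions: C → E c gives E c | c. B → E D gives E D | D.

S -> b d | d C | B B | D b b; C -> b | E c | c; E -> c | d C a; B -> b c | d d b | E D | D | c; D -> d | b S S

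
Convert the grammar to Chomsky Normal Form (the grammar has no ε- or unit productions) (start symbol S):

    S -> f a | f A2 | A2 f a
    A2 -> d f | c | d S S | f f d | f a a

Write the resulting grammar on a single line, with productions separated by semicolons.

Introduce a nonterminal for each terminal appearing in a rule of length ≥ 2: X1 → f, X2 → a, X3 → d.
Binarize each right-hand side of length ≥ 3 by chaining fresh nonterminals (Y1, Y2, …): affected rules were S → A2 X1 X2; A2 → X3 S S; A2 → X1 X1 X3; A2 → X1 X2 X2.

S -> X1 X2 | X1 A2 | A2 Y1; A2 -> X3 X1 | c | X3 Y2 | X1 Y3 | X1 Y4; X1 -> f; X2 -> a; X3 -> d; Y1 -> X1 X2; Y2 -> S S; Y3 -> X1 X3; Y4 -> X2 X2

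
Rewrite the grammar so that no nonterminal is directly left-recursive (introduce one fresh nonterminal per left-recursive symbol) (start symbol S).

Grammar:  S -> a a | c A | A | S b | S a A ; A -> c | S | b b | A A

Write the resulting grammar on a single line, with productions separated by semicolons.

S -> a a S' | c A S' | A S'; A -> c A' | S A' | b b A'; S' -> b S' | a A S' | epsilon; A' -> A A' | epsilon

Directly left-recursive nonterminals: S, A.
For S: α = {b, a A}, β = {a a, c A, A}. Rewrite as S → β S' and S' → α S' | ε.
For A: α = {A}, β = {c, S, b b}. Rewrite as A → β A' and A' → α A' | ε.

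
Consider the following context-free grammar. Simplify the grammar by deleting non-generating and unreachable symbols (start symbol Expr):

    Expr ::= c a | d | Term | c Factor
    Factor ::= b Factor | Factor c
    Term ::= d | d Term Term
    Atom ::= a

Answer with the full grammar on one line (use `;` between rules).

Generating nonterminals: {Atom, Expr, Term}.
Reachable from Expr after that: {Expr, Term}.
Removed useless symbols: {Atom, Factor} and every production mentioning them.

Expr ::= c a | d | Term; Term ::= d | d Term Term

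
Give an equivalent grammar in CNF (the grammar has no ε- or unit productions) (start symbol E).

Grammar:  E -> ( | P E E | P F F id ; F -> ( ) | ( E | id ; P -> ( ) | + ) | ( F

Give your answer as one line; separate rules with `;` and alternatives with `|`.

E -> ( | P Y1 | P Y2; F -> X2 X3 | X2 E | id; P -> X2 X3 | X4 X3 | X2 F; X1 -> id; X2 -> (; X3 -> ); X4 -> +; Y1 -> E E; Y2 -> F Y3; Y3 -> F X1

Introduce a nonterminal for each terminal appearing in a rule of length ≥ 2: X1 → id, X2 → (, X3 → ), X4 → +.
Binarize each right-hand side of length ≥ 3 by chaining fresh nonterminals (Y1, Y2, …): affected rules were E → P E E; E → P F F X1.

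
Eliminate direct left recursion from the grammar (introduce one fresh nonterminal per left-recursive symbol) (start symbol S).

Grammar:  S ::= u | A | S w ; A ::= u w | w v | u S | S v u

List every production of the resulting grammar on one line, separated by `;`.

S ::= u S' | A S'; A ::= u w | w v | u S | S v u; S' ::= w S' | ε

Directly left-recursive nonterminal: S.
For S: α = {w}, β = {u, A}. Rewrite as S → β S' and S' → α S' | ε.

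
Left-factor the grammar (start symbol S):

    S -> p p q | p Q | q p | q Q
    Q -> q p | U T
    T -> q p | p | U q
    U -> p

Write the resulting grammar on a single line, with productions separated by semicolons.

S -> p S' | q S''; Q -> q p | U T; T -> q p | p | U q; U -> p; S' -> p q | Q; S'' -> p | Q

S has alternatives sharing prefix 'p': factor to S → p S' with S' → p q | Q.
S has alternatives sharing prefix 'q': factor to S → q S'' with S'' → p | Q.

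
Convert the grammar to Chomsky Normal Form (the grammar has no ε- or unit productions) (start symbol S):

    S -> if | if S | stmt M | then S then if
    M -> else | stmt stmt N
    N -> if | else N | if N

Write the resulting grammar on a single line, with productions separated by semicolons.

S -> if | X1 S | X2 M | X3 Y1; M -> else | X2 Y3; N -> if | X4 N | X1 N; X1 -> if; X2 -> stmt; X3 -> then; X4 -> else; Y1 -> S Y2; Y2 -> X3 X1; Y3 -> X2 N

Introduce a nonterminal for each terminal appearing in a rule of length ≥ 2: X1 → if, X2 → stmt, X3 → then, X4 → else.
Binarize each right-hand side of length ≥ 3 by chaining fresh nonterminals (Y1, Y2, …): affected rules were S → X3 S X3 X1; M → X2 X2 N.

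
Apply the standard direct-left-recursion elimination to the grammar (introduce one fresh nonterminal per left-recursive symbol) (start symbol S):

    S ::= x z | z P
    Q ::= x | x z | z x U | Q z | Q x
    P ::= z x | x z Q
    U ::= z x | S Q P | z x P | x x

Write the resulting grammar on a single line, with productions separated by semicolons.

Left recursion appears on Q.
For Q: α = {z, x}, β = {x, x z, z x U}. Rewrite as Q → β Q' and Q' → α Q' | ε.

S ::= x z | z P; Q ::= x Q' | x z Q' | z x U Q'; P ::= z x | x z Q; U ::= z x | S Q P | z x P | x x; Q' ::= z Q' | x Q' | ε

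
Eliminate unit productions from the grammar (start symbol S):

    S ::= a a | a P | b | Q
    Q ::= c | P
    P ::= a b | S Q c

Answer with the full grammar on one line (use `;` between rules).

Unit pairs: Q ⇒* {P}; S ⇒* {P, Q}.
For each unit pair (A, B), copy every non-unit production of B to A, then drop all unit productions.

S ::= a a | a P | b | a b | S Q c | c; Q ::= a b | S Q c | c; P ::= a b | S Q c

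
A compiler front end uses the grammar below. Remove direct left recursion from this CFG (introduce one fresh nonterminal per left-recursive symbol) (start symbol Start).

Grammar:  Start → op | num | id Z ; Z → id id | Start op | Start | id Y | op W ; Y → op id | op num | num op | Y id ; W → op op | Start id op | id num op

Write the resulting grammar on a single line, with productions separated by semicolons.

Directly left-recursive nonterminal: Y.
For Y: α = {id}, β = {op id, op num, num op}. Rewrite as Y → β Y1 and Y1 → α Y1 | ε.

Start → op | num | id Z; Z → id id | Start op | Start | id Y | op W; Y → op id Y1 | op num Y1 | num op Y1; W → op op | Start id op | id num op; Y1 → id Y1 | epsilon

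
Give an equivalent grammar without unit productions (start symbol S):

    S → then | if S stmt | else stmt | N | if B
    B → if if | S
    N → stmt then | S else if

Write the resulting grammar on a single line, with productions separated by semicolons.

Unit pairs: B ⇒* {N, S}; S ⇒* {N}.
For each unit pair (A, B), copy every non-unit production of B to A, then drop all unit productions.

S → then | if S stmt | else stmt | if B | stmt then | S else if; B → if if | then | if S stmt | else stmt | if B | stmt then | S else if; N → stmt then | S else if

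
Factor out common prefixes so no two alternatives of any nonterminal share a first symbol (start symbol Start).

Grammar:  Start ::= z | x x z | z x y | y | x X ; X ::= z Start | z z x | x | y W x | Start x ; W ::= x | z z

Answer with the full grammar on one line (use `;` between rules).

Start has alternatives sharing prefix 'z': factor to Start → z Start1 with Start1 → ε | x y.
Start has alternatives sharing prefix 'x': factor to Start → x Start2 with Start2 → x z | X.
X has alternatives sharing prefix 'z': factor to X → z X1 with X1 → Start | z x.

Start ::= y | z Start1 | x Start2; X ::= x | y W x | Start x | z X1; W ::= x | z z; Start1 ::= ε | x y; Start2 ::= x z | X; X1 ::= Start | z x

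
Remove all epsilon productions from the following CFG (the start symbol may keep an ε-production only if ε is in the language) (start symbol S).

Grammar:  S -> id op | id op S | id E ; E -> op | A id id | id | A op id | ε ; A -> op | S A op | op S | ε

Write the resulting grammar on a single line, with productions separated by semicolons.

Nullable nonterminals: {A, E}.
ε ∉ L(G), so no ε-production is kept.
For each production, add variants omitting each subset of nullable occurrences: S → id E gives id E | id. E → A id id gives A id id | id id. E → A op id gives A op id | op id. A → S A op gives S A op | S op.

S -> id op | id op S | id E | id; E -> op | A id id | id id | id | A op id | op id; A -> op | S A op | S op | op S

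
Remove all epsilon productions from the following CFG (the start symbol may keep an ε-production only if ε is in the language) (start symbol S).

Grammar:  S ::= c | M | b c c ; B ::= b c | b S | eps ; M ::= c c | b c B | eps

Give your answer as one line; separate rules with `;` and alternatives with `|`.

S ::= c | M | b c c | ε; B ::= b c | b S | b; M ::= c c | b c B | b c

Nullable set = {B, M, S}.
ε ∈ L(G) since S is nullable, so keep S → ε.
For each production, add variants omitting each subset of nullable occurrences: B → b S gives b S | b. M → b c B gives b c B | b c.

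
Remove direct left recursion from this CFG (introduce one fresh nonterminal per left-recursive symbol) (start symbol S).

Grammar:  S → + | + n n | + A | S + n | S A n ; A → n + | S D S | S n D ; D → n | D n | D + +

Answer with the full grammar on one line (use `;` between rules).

Left recursion appears on S, D.
For S: α = {+ n, A n}, β = {+, + n n, + A}. Rewrite as S → β S' and S' → α S' | ε.
For D: α = {n, + +}, β = {n}. Rewrite as D → β D' and D' → α D' | ε.

S → + S' | + n n S' | + A S'; A → n + | S D S | S n D; D → n D'; S' → + n S' | A n S' | ε; D' → n D' | + + D' | ε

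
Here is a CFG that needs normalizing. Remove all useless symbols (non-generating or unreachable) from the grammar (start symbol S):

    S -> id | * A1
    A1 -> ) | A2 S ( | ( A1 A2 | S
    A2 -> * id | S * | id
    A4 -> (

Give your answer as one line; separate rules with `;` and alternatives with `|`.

Generating nonterminals: {A1, A2, A4, S}.
Reachable from S after that: {A1, A2, S}.
Removed useless symbols: {A4} and every production mentioning them.

S -> id | * A1; A1 -> ) | A2 S ( | ( A1 A2 | S; A2 -> * id | S * | id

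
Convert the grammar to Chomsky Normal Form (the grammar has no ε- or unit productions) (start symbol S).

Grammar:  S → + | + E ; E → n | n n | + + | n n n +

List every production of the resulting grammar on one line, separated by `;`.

Introduce a nonterminal for each terminal appearing in a rule of length ≥ 2: X1 → +, X2 → n.
Binarize each right-hand side of length ≥ 3 by chaining fresh nonterminals (Y1, Y2, …): affected rules were E → X2 X2 X2 X1.

S → + | X1 E; E → n | X2 X2 | X1 X1 | X2 Y1; X1 → +; X2 → n; Y1 → X2 Y2; Y2 → X2 X1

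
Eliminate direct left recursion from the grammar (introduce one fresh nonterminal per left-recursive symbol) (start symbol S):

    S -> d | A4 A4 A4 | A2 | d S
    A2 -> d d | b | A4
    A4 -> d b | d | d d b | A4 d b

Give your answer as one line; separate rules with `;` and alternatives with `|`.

Left recursion appears on A4.
For A4: α = {d b}, β = {d b, d, d d b}. Rewrite as A4 → β A4' and A4' → α A4' | ε.

S -> d | A4 A4 A4 | A2 | d S; A2 -> d d | b | A4; A4 -> d b A4' | d A4' | d d b A4'; A4' -> d b A4' | ε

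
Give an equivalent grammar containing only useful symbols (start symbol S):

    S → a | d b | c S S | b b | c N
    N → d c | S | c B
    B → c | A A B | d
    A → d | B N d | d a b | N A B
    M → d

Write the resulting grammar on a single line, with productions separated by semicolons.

S → a | d b | c S S | b b | c N; N → d c | S | c B; B → c | A A B | d; A → d | B N d | d a b | N A B

Generating nonterminals: {A, B, M, N, S}.
Reachable from S after that: {A, B, N, S}.
Removed useless symbols: {M} and every production mentioning them.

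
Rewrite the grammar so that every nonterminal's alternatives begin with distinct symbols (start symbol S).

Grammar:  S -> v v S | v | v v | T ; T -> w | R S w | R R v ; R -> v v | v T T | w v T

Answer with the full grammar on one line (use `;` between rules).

S has alternatives sharing prefix 'v': factor to S → v S' with S' → v S | ε | v.
T has alternatives sharing prefix 'R': factor to T → R T' with T' → S w | R v.
R has alternatives sharing prefix 'v': factor to R → v R' with R' → v | T T.
S' has alternatives sharing prefix 'v': factor to S' → v S'' with S'' → S | ε.

S -> T | v S'; T -> w | R T'; R -> w v T | v R'; S' -> ε | v S''; T' -> S w | R v; R' -> v | T T; S'' -> S | ε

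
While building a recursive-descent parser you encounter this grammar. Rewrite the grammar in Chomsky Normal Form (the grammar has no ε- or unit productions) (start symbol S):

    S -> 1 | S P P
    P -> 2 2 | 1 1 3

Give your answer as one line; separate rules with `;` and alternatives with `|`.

S -> 1 | S Y1; P -> X1 X1 | X2 Y2; X1 -> 2; X2 -> 1; X3 -> 3; Y1 -> P P; Y2 -> X2 X3

Introduce a nonterminal for each terminal appearing in a rule of length ≥ 2: X1 → 2, X2 → 1, X3 → 3.
Binarize each right-hand side of length ≥ 3 by chaining fresh nonterminals (Y1, Y2, …): affected rules were S → S P P; P → X2 X2 X3.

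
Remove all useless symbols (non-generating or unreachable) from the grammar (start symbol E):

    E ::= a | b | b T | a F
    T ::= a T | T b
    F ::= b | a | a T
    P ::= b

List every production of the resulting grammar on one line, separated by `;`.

Generating nonterminals: {E, F, P}.
Reachable from E after that: {E, F}.
Removed useless symbols: {P, T} and every production mentioning them.

E ::= a | b | a F; F ::= b | a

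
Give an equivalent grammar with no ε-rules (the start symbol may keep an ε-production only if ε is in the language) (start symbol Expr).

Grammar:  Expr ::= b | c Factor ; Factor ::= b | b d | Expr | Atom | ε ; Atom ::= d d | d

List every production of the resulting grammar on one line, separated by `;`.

Expr ::= b | c Factor | c; Factor ::= b | b d | Expr | Atom; Atom ::= d d | d

Nullable set = {Factor}.
ε ∉ L(G), so no ε-production is kept.
Add the nullable-subset variants: Expr → c Factor gives c Factor | c.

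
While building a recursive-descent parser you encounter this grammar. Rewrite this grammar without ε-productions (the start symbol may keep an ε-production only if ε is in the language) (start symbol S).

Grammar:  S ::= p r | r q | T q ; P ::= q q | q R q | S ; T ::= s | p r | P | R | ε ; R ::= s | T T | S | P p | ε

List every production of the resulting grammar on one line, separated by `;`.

Nullable set = {R, T}.
ε ∉ L(G), so no ε-production is kept.
Add the nullable-subset variants: S → T q gives T q | q. R → T T gives T T | T.

S ::= p r | r q | T q | q; P ::= q q | q R q | S; T ::= s | p r | P | R; R ::= s | T T | T | S | P p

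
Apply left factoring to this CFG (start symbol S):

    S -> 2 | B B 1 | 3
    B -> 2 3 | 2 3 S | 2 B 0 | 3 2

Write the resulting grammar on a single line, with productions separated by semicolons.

B has alternatives sharing prefix '2': factor to B → 2 B' with B' → 3 | 3 S | B 0.
B' has alternatives sharing prefix '3': factor to B' → 3 B'' with B'' → ε | S.

S -> 2 | B B 1 | 3; B -> 3 2 | 2 B'; B' -> B 0 | 3 B''; B'' -> ε | S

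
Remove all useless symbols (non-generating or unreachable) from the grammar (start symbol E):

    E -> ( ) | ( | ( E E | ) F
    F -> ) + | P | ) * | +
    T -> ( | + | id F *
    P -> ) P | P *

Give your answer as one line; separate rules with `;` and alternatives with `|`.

E -> ( ) | ( | ( E E | ) F; F -> ) + | ) * | +

Generating nonterminals: {E, F, T}.
Reachable from E after that: {E, F}.
Removed useless symbols: {P, T} and every production mentioning them.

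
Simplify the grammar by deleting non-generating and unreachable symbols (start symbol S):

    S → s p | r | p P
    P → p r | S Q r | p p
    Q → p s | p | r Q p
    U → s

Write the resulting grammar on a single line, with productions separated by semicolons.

Generating nonterminals: {P, Q, S, U}.
Reachable from S after that: {P, Q, S}.
Removed useless symbols: {U} and every production mentioning them.

S → s p | r | p P; P → p r | S Q r | p p; Q → p s | p | r Q p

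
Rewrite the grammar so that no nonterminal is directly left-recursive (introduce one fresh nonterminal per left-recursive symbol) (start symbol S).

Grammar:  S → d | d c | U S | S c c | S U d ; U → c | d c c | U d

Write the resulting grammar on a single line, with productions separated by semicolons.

S → d S' | d c S' | U S S'; U → c U' | d c c U'; S' → c c S' | U d S' | eps; U' → d U' | eps

Left recursion appears on S, U.
For S: α = {c c, U d}, β = {d, d c, U S}. Rewrite as S → β S' and S' → α S' | ε.
For U: α = {d}, β = {c, d c c}. Rewrite as U → β U' and U' → α U' | ε.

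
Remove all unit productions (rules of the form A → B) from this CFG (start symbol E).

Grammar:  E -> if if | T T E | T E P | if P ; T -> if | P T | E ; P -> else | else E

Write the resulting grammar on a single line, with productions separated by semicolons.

E -> if if | T T E | T E P | if P; T -> if if | T T E | T E P | if P | if | P T; P -> else | else E

Unit pairs: T ⇒* {E}.
Replace each nonterminal's rules with the union of the non-unit rules of every nonterminal it unit-derives.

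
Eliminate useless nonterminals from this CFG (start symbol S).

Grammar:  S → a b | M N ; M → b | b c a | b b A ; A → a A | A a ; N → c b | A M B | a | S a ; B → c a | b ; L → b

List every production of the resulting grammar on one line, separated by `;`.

Generating nonterminals: {B, L, M, N, S}.
Reachable from S after that: {M, N, S}.
Removed useless symbols: {A, B, L} and every production mentioning them.

S → a b | M N; M → b | b c a; N → c b | a | S a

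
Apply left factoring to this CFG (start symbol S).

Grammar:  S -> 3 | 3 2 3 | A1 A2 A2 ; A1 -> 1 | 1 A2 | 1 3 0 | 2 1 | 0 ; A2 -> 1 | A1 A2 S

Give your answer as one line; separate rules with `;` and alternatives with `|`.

S has alternatives sharing prefix '3': factor to S → 3 S' with S' → ε | 2 3.
A1 has alternatives sharing prefix '1': factor to A1 → 1 A1' with A1' → ε | A2 | 3 0.

S -> A1 A2 A2 | 3 S'; A1 -> 2 1 | 0 | 1 A1'; A2 -> 1 | A1 A2 S; S' -> ε | 2 3; A1' -> ε | A2 | 3 0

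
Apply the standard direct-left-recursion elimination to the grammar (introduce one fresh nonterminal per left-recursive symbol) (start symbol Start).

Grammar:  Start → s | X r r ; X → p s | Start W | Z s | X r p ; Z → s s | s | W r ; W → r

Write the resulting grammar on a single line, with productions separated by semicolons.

Directly left-recursive nonterminal: X.
For X: α = {r p}, β = {p s, Start W, Z s}. Rewrite as X → β X1 and X1 → α X1 | ε.

Start → s | X r r; X → p s X1 | Start W X1 | Z s X1; Z → s s | s | W r; W → r; X1 → r p X1 | ε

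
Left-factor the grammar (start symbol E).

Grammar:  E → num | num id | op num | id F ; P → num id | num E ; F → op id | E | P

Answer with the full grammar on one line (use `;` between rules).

E → op num | id F | num E'; P → num P'; F → op id | E | P; E' → epsilon | id; P' → id | E

E has alternatives sharing prefix 'num': factor to E → num E' with E' → ε | id.
P has alternatives sharing prefix 'num': factor to P → num P' with P' → id | E.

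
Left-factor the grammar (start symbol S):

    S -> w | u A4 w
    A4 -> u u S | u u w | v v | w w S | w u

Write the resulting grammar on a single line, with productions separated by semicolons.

A4 has alternatives sharing prefix 'u u': factor to A4 → u u A4' with A4' → S | w.
A4 has alternatives sharing prefix 'w': factor to A4 → w A4'' with A4'' → w S | u.

S -> w | u A4 w; A4 -> v v | u u A4' | w A4''; A4' -> S | w; A4'' -> w S | u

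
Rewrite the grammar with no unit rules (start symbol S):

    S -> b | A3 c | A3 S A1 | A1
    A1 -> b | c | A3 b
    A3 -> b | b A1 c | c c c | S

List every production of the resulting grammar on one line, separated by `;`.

S -> b | c | A3 b | A3 c | A3 S A1; A1 -> b | c | A3 b; A3 -> b | c | A3 b | A3 c | A3 S A1 | b A1 c | c c c

Unit pairs: A3 ⇒* {A1, S}; S ⇒* {A1}.
For every A with A ⇒* B via unit rules, add B's non-unit alternatives to A; then delete every rule of the form X → Y.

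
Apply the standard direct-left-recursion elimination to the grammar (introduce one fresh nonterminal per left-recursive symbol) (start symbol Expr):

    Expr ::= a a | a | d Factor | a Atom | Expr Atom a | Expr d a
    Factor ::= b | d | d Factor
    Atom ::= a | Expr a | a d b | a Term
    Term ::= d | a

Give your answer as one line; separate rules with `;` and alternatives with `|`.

Left recursion appears on Expr.
For Expr: α = {Atom a, d a}, β = {a a, a, d Factor, a Atom}. Rewrite as Expr → β Expr1 and Expr1 → α Expr1 | ε.

Expr ::= a a Expr1 | a Expr1 | d Factor Expr1 | a Atom Expr1; Factor ::= b | d | d Factor; Atom ::= a | Expr a | a d b | a Term; Term ::= d | a; Expr1 ::= Atom a Expr1 | d a Expr1 | ε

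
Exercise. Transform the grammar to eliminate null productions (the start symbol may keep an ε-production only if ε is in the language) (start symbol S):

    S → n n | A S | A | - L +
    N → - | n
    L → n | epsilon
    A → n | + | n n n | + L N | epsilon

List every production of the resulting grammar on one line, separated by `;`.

The nullable symbols are {A, L, S}.
ε ∈ L(G) since S is nullable, so keep S → ε.
For each production, add variants omitting each subset of nullable occurrences: S → A S gives A S | A. S → - L + gives - L + | - +. A → + L N gives + L N | + N.

S → n n | A S | A | - L + | - + | ε; N → - | n; L → n; A → n | + | n n n | + L N | + N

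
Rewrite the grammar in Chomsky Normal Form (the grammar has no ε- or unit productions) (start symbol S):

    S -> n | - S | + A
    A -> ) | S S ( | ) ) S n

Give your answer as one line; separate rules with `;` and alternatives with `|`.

Introduce a nonterminal for each terminal appearing in a rule of length ≥ 2: X1 → -, X2 → +, X3 → (, X4 → ), X5 → n.
Binarize each right-hand side of length ≥ 3 by chaining fresh nonterminals (Y1, Y2, …): affected rules were A → S S X3; A → X4 X4 S X5.

S -> n | X1 S | X2 A; A -> ) | S Y1 | X4 Y2; X1 -> -; X2 -> +; X3 -> (; X4 -> ); X5 -> n; Y1 -> S X3; Y2 -> X4 Y3; Y3 -> S X5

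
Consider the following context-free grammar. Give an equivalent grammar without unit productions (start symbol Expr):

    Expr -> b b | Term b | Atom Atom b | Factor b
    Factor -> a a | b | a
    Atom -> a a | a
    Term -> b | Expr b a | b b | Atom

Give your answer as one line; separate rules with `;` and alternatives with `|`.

Expr -> b b | Term b | Atom Atom b | Factor b; Factor -> a a | b | a; Atom -> a a | a; Term -> b | Expr b a | b b | a a | a

Unit pairs: Term ⇒* {Atom}.
For each unit pair (A, B), copy every non-unit production of B to A, then drop all unit productions.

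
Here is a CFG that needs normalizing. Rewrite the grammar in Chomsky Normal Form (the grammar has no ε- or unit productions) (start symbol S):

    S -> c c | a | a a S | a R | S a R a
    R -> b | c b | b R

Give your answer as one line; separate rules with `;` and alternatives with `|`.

Introduce a nonterminal for each terminal appearing in a rule of length ≥ 2: X1 → c, X2 → a, X3 → b.
Binarize each right-hand side of length ≥ 3 by chaining fresh nonterminals (Y1, Y2, …): affected rules were S → X2 X2 S; S → S X2 R X2.

S -> X1 X1 | a | X2 Y1 | X2 R | S Y2; R -> b | X1 X3 | X3 R; X1 -> c; X2 -> a; X3 -> b; Y1 -> X2 S; Y2 -> X2 Y3; Y3 -> R X2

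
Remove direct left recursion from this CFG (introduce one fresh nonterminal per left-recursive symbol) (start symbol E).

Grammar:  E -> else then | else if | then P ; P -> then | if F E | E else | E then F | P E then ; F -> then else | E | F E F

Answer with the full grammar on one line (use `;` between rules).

Directly left-recursive nonterminals: P, F.
For P: α = {E then}, β = {then, if F E, E else, E then F}. Rewrite as P → β P' and P' → α P' | ε.
For F: α = {E F}, β = {then else, E}. Rewrite as F → β F' and F' → α F' | ε.

E -> else then | else if | then P; P -> then P' | if F E P' | E else P' | E then F P'; F -> then else F' | E F'; P' -> E then P' | ε; F' -> E F F' | ε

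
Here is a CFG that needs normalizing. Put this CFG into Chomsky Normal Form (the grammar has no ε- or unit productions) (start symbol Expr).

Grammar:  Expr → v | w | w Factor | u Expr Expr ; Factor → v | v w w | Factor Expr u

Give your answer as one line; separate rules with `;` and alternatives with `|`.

Expr → v | w | X1 Factor | X2 Y1; Factor → v | X3 Y2 | Factor Y3; X1 → w; X2 → u; X3 → v; Y1 → Expr Expr; Y2 → X1 X1; Y3 → Expr X2

Introduce a nonterminal for each terminal appearing in a rule of length ≥ 2: X1 → w, X2 → u, X3 → v.
Binarize each right-hand side of length ≥ 3 by chaining fresh nonterminals (Y1, Y2, …): affected rules were Expr → X2 Expr Expr; Factor → X3 X1 X1; Factor → Factor Expr X2.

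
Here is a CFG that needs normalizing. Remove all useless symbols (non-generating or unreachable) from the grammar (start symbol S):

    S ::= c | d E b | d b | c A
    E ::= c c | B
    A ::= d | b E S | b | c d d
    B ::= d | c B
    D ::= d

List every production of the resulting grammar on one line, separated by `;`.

Generating nonterminals: {A, B, D, E, S}.
Reachable from S after that: {A, B, E, S}.
Removed useless symbols: {D} and every production mentioning them.

S ::= c | d E b | d b | c A; E ::= c c | B; A ::= d | b E S | b | c d d; B ::= d | c B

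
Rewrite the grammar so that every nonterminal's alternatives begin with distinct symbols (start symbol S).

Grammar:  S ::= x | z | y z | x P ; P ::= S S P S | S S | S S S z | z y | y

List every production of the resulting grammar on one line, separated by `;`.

S ::= z | y z | x S'; P ::= z y | y | S S P'; S' ::= ε | P; P' ::= P S | ε | S z

S has alternatives sharing prefix 'x': factor to S → x S' with S' → ε | P.
P has alternatives sharing prefix 'S S': factor to P → S S P' with P' → P S | ε | S z.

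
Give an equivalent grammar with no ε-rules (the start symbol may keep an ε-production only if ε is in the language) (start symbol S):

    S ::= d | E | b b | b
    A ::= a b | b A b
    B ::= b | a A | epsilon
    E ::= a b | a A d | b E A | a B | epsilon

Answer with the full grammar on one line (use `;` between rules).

The nullable symbols are {B, E, S}.
ε ∈ L(G) since S is nullable, so keep S → ε.
Add the nullable-subset variants: E → b E A gives b E A | b A. E → a B gives a B | a.

S ::= d | E | b b | b | ε; A ::= a b | b A b; B ::= b | a A; E ::= a b | a A d | b E A | b A | a B | a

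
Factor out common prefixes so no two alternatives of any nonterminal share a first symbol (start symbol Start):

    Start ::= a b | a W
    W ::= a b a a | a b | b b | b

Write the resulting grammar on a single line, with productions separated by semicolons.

Start has alternatives sharing prefix 'a': factor to Start → a Start1 with Start1 → b | W.
W has alternatives sharing prefix 'a b': factor to W → a b W1 with W1 → a a | ε.
W has alternatives sharing prefix 'b': factor to W → b W2 with W2 → b | ε.

Start ::= a Start1; W ::= a b W1 | b W2; Start1 ::= b | W; W1 ::= a a | ε; W2 ::= b | ε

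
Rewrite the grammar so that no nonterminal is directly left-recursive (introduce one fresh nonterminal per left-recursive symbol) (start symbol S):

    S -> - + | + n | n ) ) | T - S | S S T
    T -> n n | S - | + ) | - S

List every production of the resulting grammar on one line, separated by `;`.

S -> - + S' | + n S' | n ) ) S' | T - S S'; T -> n n | S - | + ) | - S; S' -> S T S' | epsilon

S is directly left-recursive.
For S: α = {S T}, β = {- +, + n, n ) ), T - S}. Rewrite as S → β S' and S' → α S' | ε.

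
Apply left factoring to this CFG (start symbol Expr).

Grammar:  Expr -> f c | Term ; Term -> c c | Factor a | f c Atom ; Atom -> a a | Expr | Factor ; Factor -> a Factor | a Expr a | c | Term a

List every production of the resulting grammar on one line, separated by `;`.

Factor has alternatives sharing prefix 'a': factor to Factor → a Factor1 with Factor1 → Factor | Expr a.

Expr -> f c | Term; Term -> c c | Factor a | f c Atom; Atom -> a a | Expr | Factor; Factor -> c | Term a | a Factor1; Factor1 -> Factor | Expr a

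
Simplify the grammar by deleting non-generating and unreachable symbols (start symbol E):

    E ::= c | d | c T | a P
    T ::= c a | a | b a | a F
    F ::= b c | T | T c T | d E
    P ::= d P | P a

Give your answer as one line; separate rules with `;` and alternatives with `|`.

Generating nonterminals: {E, F, T}.
Reachable from E after that: {E, F, T}.
Removed useless symbols: {P} and every production mentioning them.

E ::= c | d | c T; T ::= c a | a | b a | a F; F ::= b c | T | T c T | d E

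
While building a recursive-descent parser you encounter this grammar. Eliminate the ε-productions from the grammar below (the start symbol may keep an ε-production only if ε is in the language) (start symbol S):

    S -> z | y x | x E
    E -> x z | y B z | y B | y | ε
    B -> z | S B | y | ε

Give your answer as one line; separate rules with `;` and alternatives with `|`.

S -> z | y x | x E | x; E -> x z | y B z | y z | y B | y; B -> z | S B | S | y

Nullable nonterminals: {B, E}.
ε ∉ L(G), so no ε-production is kept.
Add the nullable-subset variants: S → x E gives x E | x. E → y B z gives y B z | y z. E → y B gives y B | y. B → S B gives S B | S.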